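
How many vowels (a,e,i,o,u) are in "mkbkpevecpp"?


Input string: 'mkbkpevecpp'
Operation: count vowels (a, e, i, o, u)
Scan: s[0]='m', s[1]='k', s[2]='b', s[3]='k', s[4]='p', s[5]='e' (vowel), s[6]='v', s[7]='e' (vowel), s[8]='c', s[9]='p', s[10]='p'
Vowels found: 2
Result: 2


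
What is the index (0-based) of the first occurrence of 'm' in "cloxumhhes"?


Input string: 'cloxumhhes'
Target: 'm'
Scanning left to right: s[0]='c', s[1]='l', s[2]='o', s[3]='x', s[4]='u', s[5]='m'
First match at index: 5


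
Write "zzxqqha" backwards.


Input string: 'zzxqqha'
Operation: reverse character order
Original order: 'z' -> 'z' -> 'x' -> 'q' -> 'q' -> 'h' -> 'a'
Reversed order: 'a' -> 'h' -> 'q' -> 'q' -> 'x' -> 'z' -> 'z'
Result: ahqqxzz


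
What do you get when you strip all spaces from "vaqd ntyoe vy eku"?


Input string: 'vaqd ntyoe vy eku'
Operation: remove all spaces
Words: 'vaqd', 'ntyoe', 'vy', 'eku'
Join without spaces: vaqdntyoevyeku


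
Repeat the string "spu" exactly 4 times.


Input string: 'spu'
Operation: repeat 4 times
Concatenation: 'spu' + 'spu' + 'spu' + 'spu'
Result: spuspuspuspu


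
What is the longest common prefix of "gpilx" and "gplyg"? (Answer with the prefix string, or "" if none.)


String 1: 'gpilx'
String 2: 'gplyg'
Compare position by position:
pos 0: 'g' vs 'g' match
pos 1: 'p' vs 'p' match
pos 2: 'i' vs 'l' differ -> stop
Longest common prefix: "gp" (length 2)


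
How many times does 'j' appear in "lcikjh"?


Input string: 'lcikjh'
Target character: 'j'
Scan each position: s[4]='j'
Matches found at indices: 4
Total: 1


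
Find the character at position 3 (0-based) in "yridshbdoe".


Input string: 'yridshbdoe'
Operation: get character at index 3
Index mapping: s[0]='y', s[1]='r', s[2]='i', s[3]='d'
Result: 'd'


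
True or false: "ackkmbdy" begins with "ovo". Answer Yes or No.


Input string: 'ackkmbdy'
Prefix to check: 'ovo'
First 3 characters of input: 'ack'
Match: False
Result: No


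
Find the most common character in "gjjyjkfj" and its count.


Input: 'gjjyjkfj'
Operation: tally each character
Counts: 'f':1, 'g':1, 'j':4, 'k':1, 'y':1
Maximum: 'j' appears 4 times


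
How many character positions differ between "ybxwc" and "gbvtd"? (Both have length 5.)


String 1: 'ybxwc'
String 2: 'gbvtd'
Compare each position: pos 0: 'y'!='g', pos 1: 'b'=='b', pos 2: 'x'!='v', pos 3: 'w'!='t', pos 4: 'c'!='d'
Differing positions: 4
Hamming distance: 4


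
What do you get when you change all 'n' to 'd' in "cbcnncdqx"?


Input string: 'cbcnncdqx'
Operation: replace 'n' with 'd'
Positions of 'n': 3, 4
After replacement: cbcddcdqx


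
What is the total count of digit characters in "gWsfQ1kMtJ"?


Input string: 'gWsfQ1kMtJ'
Operation: count digit characters (0-9)
Scan: 'g', 'W', 's', 'f', 'Q', '1'(digit), 'k', 'M', 't', 'J'
Digits found: 1
Result: 1


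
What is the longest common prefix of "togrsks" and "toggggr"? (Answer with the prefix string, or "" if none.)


String 1: 'togrsks'
String 2: 'toggggr'
Compare position by position:
pos 0: 't' vs 't' match
pos 1: 'o' vs 'o' match
pos 2: 'g' vs 'g' match
pos 3: 'r' vs 'g' differ -> stop
Longest common prefix: "tog" (length 3)


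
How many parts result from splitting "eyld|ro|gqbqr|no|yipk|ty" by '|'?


Input string: 'eyld|ro|gqbqr|no|yipk|ty'
Delimiter: '|'
Split result: 'eyld', 'ro', 'gqbqr', 'no', 'yipk', 'ty'
Number of parts: 6


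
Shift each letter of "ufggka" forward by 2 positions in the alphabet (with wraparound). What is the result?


Input: 'ufggka', shift = 2
Operation: for each letter, (position + 2) mod 26
Mapping: 'u'(20+2=22)->'w', 'f'(5+2=7)->'h', 'g'(6+2=8)->'i', 'g'(6+2=8)->'i', 'k'(10+2=12)->'m', 'a'(0+2=2)->'c'
Result: whiimc


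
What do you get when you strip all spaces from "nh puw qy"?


Input string: 'nh puw qy'
Operation: remove all spaces
Words: 'nh', 'puw', 'qy'
Join without spaces: nhpuwqy


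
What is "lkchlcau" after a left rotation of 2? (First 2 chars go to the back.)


Input: 'lkchlcau', shift = 2
Operation: split at index 2 and swap parts
Front part s[0:2] = 'lk'
Back part s[2:] = 'chlcau'
Rotated = back + front = 'chlcau' + 'lk'
Result: chlcaulk


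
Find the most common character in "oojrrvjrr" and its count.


Input: 'oojrrvjrr'
Operation: tally each character
Counts: 'j':2, 'o':2, 'r':4, 'v':1
Maximum: 'r' appears 4 times


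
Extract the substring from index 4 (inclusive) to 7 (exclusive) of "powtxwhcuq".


Input string: 'powtxwhcuq'
Operation: slice [4:7]
Extract characters: s[4]='x', s[5]='w', s[6]='h'
Result: xwh


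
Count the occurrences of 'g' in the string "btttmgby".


Input string: 'btttmgby'
Target character: 'g'
Scan each position: s[5]='g'
Matches found at indices: 5
Total: 1


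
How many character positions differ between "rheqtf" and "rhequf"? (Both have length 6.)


String 1: 'rheqtf'
String 2: 'rhequf'
Compare each position: pos 0: 'r'=='r', pos 1: 'h'=='h', pos 2: 'e'=='e', pos 3: 'q'=='q', pos 4: 't'!='u', pos 5: 'f'=='f'
Differing positions: 1
Hamming distance: 1


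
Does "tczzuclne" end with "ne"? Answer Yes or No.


Input string: 'tczzuclne'
Suffix to check: 'ne'
Last 2 characters of input: 'ne'
Match: True
Result: Yes


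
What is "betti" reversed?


Input string: 'betti'
Operation: reverse character order
Original order: 'b' -> 'e' -> 't' -> 't' -> 'i'
Reversed order: 'i' -> 't' -> 't' -> 'e' -> 'b'
Result: itteb


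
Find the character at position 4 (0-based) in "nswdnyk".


Input string: 'nswdnyk'
Operation: get character at index 4
Index mapping: s[0]='n', s[1]='s', s[2]='w', s[3]='d', s[4]='n'
Result: 'n'


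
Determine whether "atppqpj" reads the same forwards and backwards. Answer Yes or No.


Input string: 'atppqpj'
Reversed: 'jpqppta'
Compare pairs: s[0]='a' vs s[6]='j' (mismatch), s[1]='t' vs s[5]='p' (mismatch), s[2]='p' vs s[4]='q' (mismatch)
Palindrome: No


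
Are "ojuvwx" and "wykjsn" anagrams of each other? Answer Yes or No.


String 1: 'ojuvwx' -> sorted: 'jouvwx'
String 2: 'wykjsn' -> sorted: 'jknswy'
Compare sorted forms: 'jouvwx' != 'jknswy'
Anagram: No


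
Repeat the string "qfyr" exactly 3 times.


Input string: 'qfyr'
Operation: repeat 3 times
Concatenation: 'qfyr' + 'qfyr' + 'qfyr'
Result: qfyrqfyrqfyr


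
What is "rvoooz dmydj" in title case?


Input string: 'rvoooz dmydj'
Operation: capitalize first letter of each word
Word transformations: 'rvoooz'->'Rvoooz', 'dmydj'->'Dmydj'
Result: Rvoooz Dmydj


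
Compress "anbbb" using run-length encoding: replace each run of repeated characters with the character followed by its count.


Input: 'anbbb'
Operation: identify consecutive runs
Runs: 'a' -> a1, 'n' -> n1, 'bbb' -> b3
Encoded: a1n1b3


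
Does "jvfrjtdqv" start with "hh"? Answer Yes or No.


Input string: 'jvfrjtdqv'
Prefix to check: 'hh'
First 2 characters of input: 'jv'
Match: False
Result: No


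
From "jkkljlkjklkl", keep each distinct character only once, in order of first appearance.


Input: 'jkkljlkjklkl'
Operation: keep first occurrence of each character
Scan: s[0]='j' new -> keep; s[1]='k' new -> keep; s[2]='k' seen -> skip; s[3]='l' new -> keep; s[4]='j' seen -> skip; s[5]='l' seen -> skip; s[6]='k' seen -> skip; s[7]='j' seen -> skip; s[8]='k' seen -> skip; s[9]='l' seen -> skip; s[10]='k' seen -> skip; s[11]='l' seen -> skip
Result: jkl


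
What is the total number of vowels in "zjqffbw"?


Input string: 'zjqffbw'
Operation: count vowels (a, e, i, o, u)
Scan: s[0]='z', s[1]='j', s[2]='q', s[3]='f', s[4]='f', s[5]='b', s[6]='w'
Vowels found: 0
Result: 0


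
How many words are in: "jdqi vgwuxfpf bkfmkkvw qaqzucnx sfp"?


Input string: 'jdqi vgwuxfpf bkfmkkvw qaqzucnx sfp'
Operation: split by spaces
Words found: 'jdqi', 'vgwuxfpf', 'bkfmkkvw', 'qaqzucnx', 'sfp'
Word count: 5


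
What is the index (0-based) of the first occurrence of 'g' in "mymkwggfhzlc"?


Input string: 'mymkwggfhzlc'
Target: 'g'
Scanning left to right: s[0]='m', s[1]='y', s[2]='m', s[3]='k', s[4]='w', s[5]='g'
First match at index: 5


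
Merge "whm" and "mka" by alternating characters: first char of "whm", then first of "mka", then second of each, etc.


String 1: 'whm'
String 2: 'mka'
Operation: alternate characters
Pairs: 'w'+'m', 'h'+'k', 'm'+'a'
Result: wmhkma


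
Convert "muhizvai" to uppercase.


Input string: 'muhizvai'
Operation: convert each letter to uppercase
Mapping: 'm'->'M', 'u'->'U', 'h'->'H', 'i'->'I', 'z'->'Z', 'v'->'V', 'a'->'A', 'i'->'I'
Result: MUHIZVAI


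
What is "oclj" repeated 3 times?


Input string: 'oclj'
Operation: repeat 3 times
Concatenation: 'oclj' + 'oclj' + 'oclj'
Result: ocljocljoclj


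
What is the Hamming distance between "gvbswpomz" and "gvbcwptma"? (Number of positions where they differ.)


String 1: 'gvbswpomz'
String 2: 'gvbcwptma'
Compare each position: pos 0: 'g'=='g', pos 1: 'v'=='v', pos 2: 'b'=='b', pos 3: 's'!='c', pos 4: 'w'=='w', pos 5: 'p'=='p', pos 6: 'o'!='t', pos 7: 'm'=='m', pos 8: 'z'!='a'
Differing positions: 3
Hamming distance: 3


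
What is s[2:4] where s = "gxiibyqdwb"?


Input string: 'gxiibyqdwb'
Operation: slice [2:4]
Extract characters: s[2]='i', s[3]='i'
Result: ii


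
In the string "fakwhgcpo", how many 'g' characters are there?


Input string: 'fakwhgcpo'
Target character: 'g'
Scan each position: s[5]='g'
Matches found at indices: 5
Total: 1


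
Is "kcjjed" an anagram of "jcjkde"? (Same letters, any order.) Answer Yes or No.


String 1: 'jcjkde' -> sorted: 'cdejjk'
String 2: 'kcjjed' -> sorted: 'cdejjk'
Compare sorted forms: 'cdejjk' == 'cdejjk'
Anagram: Yes


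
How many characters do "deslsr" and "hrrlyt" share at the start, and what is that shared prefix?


String 1: 'deslsr'
String 2: 'hrrlyt'
Compare position by position:
pos 0: 'd' vs 'h' differ -> stop
Longest common prefix: "" (length 0)


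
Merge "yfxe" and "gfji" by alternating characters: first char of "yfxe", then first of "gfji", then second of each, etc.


String 1: 'yfxe'
String 2: 'gfji'
Operation: alternate characters
Pairs: 'y'+'g', 'f'+'f', 'x'+'j', 'e'+'i'
Result: ygffxjei


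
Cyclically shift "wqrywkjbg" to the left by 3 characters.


Input: 'wqrywkjbg', shift = 3
Operation: split at index 3 and swap parts
Front part s[0:3] = 'wqr'
Back part s[3:] = 'ywkjbg'
Rotated = back + front = 'ywkjbg' + 'wqr'
Result: ywkjbgwqr


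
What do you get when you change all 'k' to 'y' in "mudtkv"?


Input string: 'mudtkv'
Operation: replace 'k' with 'y'
Positions of 'k': 4
After replacement: mudtyv


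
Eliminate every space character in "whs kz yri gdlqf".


Input string: 'whs kz yri gdlqf'
Operation: remove all spaces
Words: 'whs', 'kz', 'yri', 'gdlqf'
Join without spaces: whskzyrigdlqf


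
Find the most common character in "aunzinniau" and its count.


Input: 'aunzinniau'
Operation: tally each character
Counts: 'a':2, 'i':2, 'n':3, 'u':2, 'z':1
Maximum: 'n' appears 3 times


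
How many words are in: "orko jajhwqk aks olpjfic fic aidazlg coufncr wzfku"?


Input string: 'orko jajhwqk aks olpjfic fic aidazlg coufncr wzfku'
Operation: split by spaces
Words found: 'orko', 'jajhwqk', 'aks', 'olpjfic', 'fic', 'aidazlg', 'coufncr', 'wzfku'
Word count: 8


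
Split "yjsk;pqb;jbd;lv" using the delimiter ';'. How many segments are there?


Input string: 'yjsk;pqb;jbd;lv'
Delimiter: ';'
Split result: 'yjsk', 'pqb', 'jbd', 'lv'
Number of parts: 4


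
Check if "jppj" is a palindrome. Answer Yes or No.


Input string: 'jppj'
Reversed: 'jppj'
Compare pairs: s[0]='j' vs s[3]='j' (match), s[1]='p' vs s[2]='p' (match)
Palindrome: Yes


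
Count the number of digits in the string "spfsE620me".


Input string: 'spfsE620me'
Operation: count digit characters (0-9)
Scan: 's', 'p', 'f', 's', 'E', '6'(digit), '2'(digit), '0'(digit), 'm', 'e'
Digits found: 3
Result: 3


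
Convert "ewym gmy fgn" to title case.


Input string: 'ewym gmy fgn'
Operation: capitalize first letter of each word
Word transformations: 'ewym'->'Ewym', 'gmy'->'Gmy', 'fgn'->'Fgn'
Result: Ewym Gmy Fgn


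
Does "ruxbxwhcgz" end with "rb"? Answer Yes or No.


Input string: 'ruxbxwhcgz'
Suffix to check: 'rb'
Last 2 characters of input: 'gz'
Match: False
Result: No


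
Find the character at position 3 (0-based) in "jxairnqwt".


Input string: 'jxairnqwt'
Operation: get character at index 3
Index mapping: s[0]='j', s[1]='x', s[2]='a', s[3]='i'
Result: 'i'


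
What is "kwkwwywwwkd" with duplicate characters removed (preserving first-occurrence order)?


Input: 'kwkwwywwwkd'
Operation: keep first occurrence of each character
Scan: s[0]='k' new -> keep; s[1]='w' new -> keep; s[2]='k' seen -> skip; s[3]='w' seen -> skip; s[4]='w' seen -> skip; s[5]='y' new -> keep; s[6]='w' seen -> skip; s[7]='w' seen -> skip; s[8]='w' seen -> skip; s[9]='k' seen -> skip; s[10]='d' new -> keep
Result: kwyd


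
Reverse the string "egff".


Input string: 'egff'
Operation: reverse character order
Original order: 'e' -> 'g' -> 'f' -> 'f'
Reversed order: 'f' -> 'f' -> 'g' -> 'e'
Result: ffge


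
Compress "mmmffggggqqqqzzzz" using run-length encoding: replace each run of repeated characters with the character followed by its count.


Input: 'mmmffggggqqqqzzzz'
Operation: identify consecutive runs
Runs: 'mmm' -> m3, 'ff' -> f2, 'gggg' -> g4, 'qqqq' -> q4, 'zzzz' -> z4
Encoded: m3f2g4q4z4


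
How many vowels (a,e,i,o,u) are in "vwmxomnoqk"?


Input string: 'vwmxomnoqk'
Operation: count vowels (a, e, i, o, u)
Scan: s[0]='v', s[1]='w', s[2]='m', s[3]='x', s[4]='o' (vowel), s[5]='m', s[6]='n', s[7]='o' (vowel), s[8]='q', s[9]='k'
Vowels found: 2
Result: 2


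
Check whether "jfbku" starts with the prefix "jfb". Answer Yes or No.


Input string: 'jfbku'
Prefix to check: 'jfb'
First 3 characters of input: 'jfb'
Match: True
Result: Yes


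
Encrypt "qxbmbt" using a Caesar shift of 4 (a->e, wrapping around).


Input: 'qxbmbt', shift = 4
Operation: for each letter, (position + 4) mod 26
Mapping: 'q'(16+4=20)->'u', 'x'(23+4=27, 27 mod 26=1)->'b', 'b'(1+4=5)->'f', 'm'(12+4=16)->'q', 'b'(1+4=5)->'f', 't'(19+4=23)->'x'
Result: ubfqfx


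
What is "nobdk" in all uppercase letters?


Input string: 'nobdk'
Operation: convert each letter to uppercase
Mapping: 'n'->'N', 'o'->'O', 'b'->'B', 'd'->'D', 'k'->'K'
Result: NOBDK


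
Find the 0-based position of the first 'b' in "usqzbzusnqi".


Input string: 'usqzbzusnqi'
Target: 'b'
Scanning left to right: s[0]='u', s[1]='s', s[2]='q', s[3]='z', s[4]='b'
First match at index: 4


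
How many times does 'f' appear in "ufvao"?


Input string: 'ufvao'
Target character: 'f'
Scan each position: s[1]='f'
Matches found at indices: 1
Total: 1


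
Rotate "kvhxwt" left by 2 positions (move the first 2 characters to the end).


Input: 'kvhxwt', shift = 2
Operation: split at index 2 and swap parts
Front part s[0:2] = 'kv'
Back part s[2:] = 'hxwt'
Rotated = back + front = 'hxwt' + 'kv'
Result: hxwtkv


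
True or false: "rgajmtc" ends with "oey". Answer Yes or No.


Input string: 'rgajmtc'
Suffix to check: 'oey'
Last 3 characters of input: 'mtc'
Match: False
Result: No


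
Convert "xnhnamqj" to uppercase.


Input string: 'xnhnamqj'
Operation: convert each letter to uppercase
Mapping: 'x'->'X', 'n'->'N', 'h'->'H', 'n'->'N', 'a'->'A', 'm'->'M', 'q'->'Q', 'j'->'J'
Result: XNHNAMQJ


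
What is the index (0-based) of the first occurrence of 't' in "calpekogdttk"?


Input string: 'calpekogdttk'
Target: 't'
Scanning left to right: s[0]='c', s[1]='a', s[2]='l', s[3]='p', s[4]='e', s[5]='k', s[6]='o', s[7]='g', s[8]='d', s[9]='t'
First match at index: 9


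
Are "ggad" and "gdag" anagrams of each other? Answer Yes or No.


String 1: 'ggad' -> sorted: 'adgg'
String 2: 'gdag' -> sorted: 'adgg'
Compare sorted forms: 'adgg' == 'adgg'
Anagram: Yes


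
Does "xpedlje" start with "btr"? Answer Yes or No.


Input string: 'xpedlje'
Prefix to check: 'btr'
First 3 characters of input: 'xpe'
Match: False
Result: No


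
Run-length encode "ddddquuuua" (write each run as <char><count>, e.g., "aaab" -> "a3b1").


Input: 'ddddquuuua'
Operation: identify consecutive runs
Runs: 'dddd' -> d4, 'q' -> q1, 'uuuu' -> u4, 'a' -> a1
Encoded: d4q1u4a1


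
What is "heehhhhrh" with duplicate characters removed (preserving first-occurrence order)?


Input: 'heehhhhrh'
Operation: keep first occurrence of each character
Scan: s[0]='h' new -> keep; s[1]='e' new -> keep; s[2]='e' seen -> skip; s[3]='h' seen -> skip; s[4]='h' seen -> skip; s[5]='h' seen -> skip; s[6]='h' seen -> skip; s[7]='r' new -> keep; s[8]='h' seen -> skip
Result: her


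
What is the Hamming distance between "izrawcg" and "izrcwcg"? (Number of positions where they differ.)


String 1: 'izrawcg'
String 2: 'izrcwcg'
Compare each position: pos 0: 'i'=='i', pos 1: 'z'=='z', pos 2: 'r'=='r', pos 3: 'a'!='c', pos 4: 'w'=='w', pos 5: 'c'=='c', pos 6: 'g'=='g'
Differing positions: 1
Hamming distance: 1


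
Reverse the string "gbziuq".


Input string: 'gbziuq'
Operation: reverse character order
Original order: 'g' -> 'b' -> 'z' -> 'i' -> 'u' -> 'q'
Reversed order: 'q' -> 'u' -> 'i' -> 'z' -> 'b' -> 'g'
Result: quizbg


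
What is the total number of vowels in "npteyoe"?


Input string: 'npteyoe'
Operation: count vowels (a, e, i, o, u)
Scan: s[0]='n', s[1]='p', s[2]='t', s[3]='e' (vowel), s[4]='y', s[5]='o' (vowel), s[6]='e' (vowel)
Vowels found: 3
Result: 3


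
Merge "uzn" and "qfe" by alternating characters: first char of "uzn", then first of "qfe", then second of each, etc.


String 1: 'uzn'
String 2: 'qfe'
Operation: alternate characters
Pairs: 'u'+'q', 'z'+'f', 'n'+'e'
Result: uqzfne


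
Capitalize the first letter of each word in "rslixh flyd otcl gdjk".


Input string: 'rslixh flyd otcl gdjk'
Operation: capitalize first letter of each word
Word transformations: 'rslixh'->'Rslixh', 'flyd'->'Flyd', 'otcl'->'Otcl', 'gdjk'->'Gdjk'
Result: Rslixh Flyd Otcl Gdjk


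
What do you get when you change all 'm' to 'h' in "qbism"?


Input string: 'qbism'
Operation: replace 'm' with 'h'
Positions of 'm': 4
After replacement: qbish


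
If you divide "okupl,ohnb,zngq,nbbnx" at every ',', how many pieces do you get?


Input string: 'okupl,ohnb,zngq,nbbnx'
Delimiter: ','
Split result: 'okupl', 'ohnb', 'zngq', 'nbbnx'
Number of parts: 4


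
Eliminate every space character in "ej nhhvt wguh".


Input string: 'ej nhhvt wguh'
Operation: remove all spaces
Words: 'ej', 'nhhvt', 'wguh'
Join without spaces: ejnhhvtwguh


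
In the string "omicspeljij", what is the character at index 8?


Input string: 'omicspeljij'
Operation: get character at index 8
Index mapping: s[0]='o', s[1]='m', s[2]='i', s[3]='c', s[4]='s', s[5]='p', s[6]='e', s[7]='l', s[8]='j'
Result: 'j'


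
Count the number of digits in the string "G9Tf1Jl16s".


Input string: 'G9Tf1Jl16s'
Operation: count digit characters (0-9)
Scan: 'G', '9'(digit), 'T', 'f', '1'(digit), 'J', 'l', '1'(digit), '6'(digit), 's'
Digits found: 4
Result: 4


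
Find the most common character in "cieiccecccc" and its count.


Input: 'cieiccecccc'
Operation: tally each character
Counts: 'c':7, 'e':2, 'i':2
Maximum: 'c' appears 7 times


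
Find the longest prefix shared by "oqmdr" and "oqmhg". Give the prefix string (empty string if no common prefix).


String 1: 'oqmdr'
String 2: 'oqmhg'
Compare position by position:
pos 0: 'o' vs 'o' match
pos 1: 'q' vs 'q' match
pos 2: 'm' vs 'm' match
pos 3: 'd' vs 'h' differ -> stop
Longest common prefix: "oqm" (length 3)


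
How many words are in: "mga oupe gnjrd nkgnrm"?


Input string: 'mga oupe gnjrd nkgnrm'
Operation: split by spaces
Words found: 'mga', 'oupe', 'gnjrd', 'nkgnrm'
Word count: 4


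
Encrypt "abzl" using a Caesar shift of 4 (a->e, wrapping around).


Input: 'abzl', shift = 4
Operation: for each letter, (position + 4) mod 26
Mapping: 'a'(0+4=4)->'e', 'b'(1+4=5)->'f', 'z'(25+4=29, 29 mod 26=3)->'d', 'l'(11+4=15)->'p'
Result: efdp


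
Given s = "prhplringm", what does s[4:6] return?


Input string: 'prhplringm'
Operation: slice [4:6]
Extract characters: s[4]='l', s[5]='r'
Result: lr


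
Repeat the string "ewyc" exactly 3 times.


Input string: 'ewyc'
Operation: repeat 3 times
Concatenation: 'ewyc' + 'ewyc' + 'ewyc'
Result: ewycewycewyc


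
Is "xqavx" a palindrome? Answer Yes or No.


Input string: 'xqavx'
Reversed: 'xvaqx'
Compare pairs: s[0]='x' vs s[4]='x' (match), s[1]='q' vs s[3]='v' (mismatch)
Palindrome: No


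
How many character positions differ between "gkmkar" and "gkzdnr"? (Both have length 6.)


String 1: 'gkmkar'
String 2: 'gkzdnr'
Compare each position: pos 0: 'g'=='g', pos 1: 'k'=='k', pos 2: 'm'!='z', pos 3: 'k'!='d', pos 4: 'a'!='n', pos 5: 'r'=='r'
Differing positions: 3
Hamming distance: 3


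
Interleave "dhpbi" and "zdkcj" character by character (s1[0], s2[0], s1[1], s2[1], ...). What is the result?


String 1: 'dhpbi'
String 2: 'zdkcj'
Operation: alternate characters
Pairs: 'd'+'z', 'h'+'d', 'p'+'k', 'b'+'c', 'i'+'j'
Result: dzhdpkbcij


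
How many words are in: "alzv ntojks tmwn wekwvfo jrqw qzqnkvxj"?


Input string: 'alzv ntojks tmwn wekwvfo jrqw qzqnkvxj'
Operation: split by spaces
Words found: 'alzv', 'ntojks', 'tmwn', 'wekwvfo', 'jrqw', 'qzqnkvxj'
Word count: 6


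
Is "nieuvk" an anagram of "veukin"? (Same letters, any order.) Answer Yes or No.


String 1: 'veukin' -> sorted: 'eiknuv'
String 2: 'nieuvk' -> sorted: 'eiknuv'
Compare sorted forms: 'eiknuv' == 'eiknuv'
Anagram: Yes


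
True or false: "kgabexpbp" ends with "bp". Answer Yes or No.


Input string: 'kgabexpbp'
Suffix to check: 'bp'
Last 2 characters of input: 'bp'
Match: True
Result: Yes


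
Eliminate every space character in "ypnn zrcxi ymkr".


Input string: 'ypnn zrcxi ymkr'
Operation: remove all spaces
Words: 'ypnn', 'zrcxi', 'ymkr'
Join without spaces: ypnnzrcxiymkr


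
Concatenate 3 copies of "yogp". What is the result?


Input string: 'yogp'
Operation: repeat 3 times
Concatenation: 'yogp' + 'yogp' + 'yogp'
Result: yogpyogpyogp


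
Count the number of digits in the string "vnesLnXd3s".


Input string: 'vnesLnXd3s'
Operation: count digit characters (0-9)
Scan: 'v', 'n', 'e', 's', 'L', 'n', 'X', 'd', '3'(digit), 's'
Digits found: 1
Result: 1


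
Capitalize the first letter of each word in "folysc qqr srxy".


Input string: 'folysc qqr srxy'
Operation: capitalize first letter of each word
Word transformations: 'folysc'->'Folysc', 'qqr'->'Qqr', 'srxy'->'Srxy'
Result: Folysc Qqr Srxy


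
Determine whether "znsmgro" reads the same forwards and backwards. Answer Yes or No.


Input string: 'znsmgro'
Reversed: 'orgmsnz'
Compare pairs: s[0]='z' vs s[6]='o' (mismatch), s[1]='n' vs s[5]='r' (mismatch), s[2]='s' vs s[4]='g' (mismatch)
Palindrome: No


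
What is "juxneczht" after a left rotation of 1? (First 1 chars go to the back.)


Input: 'juxneczht', shift = 1
Operation: split at index 1 and swap parts
Front part s[0:1] = 'j'
Back part s[1:] = 'uxneczht'
Rotated = back + front = 'uxneczht' + 'j'
Result: uxneczhtj


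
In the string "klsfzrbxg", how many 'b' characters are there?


Input string: 'klsfzrbxg'
Target character: 'b'
Scan each position: s[6]='b'
Matches found at indices: 6
Total: 1


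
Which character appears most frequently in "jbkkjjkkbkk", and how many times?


Input: 'jbkkjjkkbkk'
Operation: tally each character
Counts: 'b':2, 'j':3, 'k':6
Maximum: 'k' appears 6 times


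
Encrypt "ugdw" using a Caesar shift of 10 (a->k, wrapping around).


Input: 'ugdw', shift = 10
Operation: for each letter, (position + 10) mod 26
Mapping: 'u'(20+10=30, 30 mod 26=4)->'e', 'g'(6+10=16)->'q', 'd'(3+10=13)->'n', 'w'(22+10=32, 32 mod 26=6)->'g'
Result: eqng


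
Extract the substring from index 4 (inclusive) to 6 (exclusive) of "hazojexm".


Input string: 'hazojexm'
Operation: slice [4:6]
Extract characters: s[4]='j', s[5]='e'
Result: je


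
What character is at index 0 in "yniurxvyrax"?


Input string: 'yniurxvyrax'
Operation: get character at index 0
Index mapping: s[0]='y'
Result: 'y'


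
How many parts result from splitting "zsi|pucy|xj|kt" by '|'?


Input string: 'zsi|pucy|xj|kt'
Delimiter: '|'
Split result: 'zsi', 'pucy', 'xj', 'kt'
Number of parts: 4


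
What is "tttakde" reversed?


Input string: 'tttakde'
Operation: reverse character order
Original order: 't' -> 't' -> 't' -> 'a' -> 'k' -> 'd' -> 'e'
Reversed order: 'e' -> 'd' -> 'k' -> 'a' -> 't' -> 't' -> 't'
Result: edkattt


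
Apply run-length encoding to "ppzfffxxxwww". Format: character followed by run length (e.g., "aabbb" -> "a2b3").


Input: 'ppzfffxxxwww'
Operation: identify consecutive runs
Runs: 'pp' -> p2, 'z' -> z1, 'fff' -> f3, 'xxx' -> x3, 'www' -> w3
Encoded: p2z1f3x3w3


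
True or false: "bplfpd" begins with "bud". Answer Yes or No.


Input string: 'bplfpd'
Prefix to check: 'bud'
First 3 characters of input: 'bpl'
Match: False
Result: No


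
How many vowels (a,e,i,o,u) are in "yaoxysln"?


Input string: 'yaoxysln'
Operation: count vowels (a, e, i, o, u)
Scan: s[0]='y', s[1]='a' (vowel), s[2]='o' (vowel), s[3]='x', s[4]='y', s[5]='s', s[6]='l', s[7]='n'
Vowels found: 2
Result: 2


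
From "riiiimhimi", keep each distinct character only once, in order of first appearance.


Input: 'riiiimhimi'
Operation: keep first occurrence of each character
Scan: s[0]='r' new -> keep; s[1]='i' new -> keep; s[2]='i' seen -> skip; s[3]='i' seen -> skip; s[4]='i' seen -> skip; s[5]='m' new -> keep; s[6]='h' new -> keep; s[7]='i' seen -> skip; s[8]='m' seen -> skip; s[9]='i' seen -> skip
Result: rimh


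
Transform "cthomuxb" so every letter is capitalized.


Input string: 'cthomuxb'
Operation: convert each letter to uppercase
Mapping: 'c'->'C', 't'->'T', 'h'->'H', 'o'->'O', 'm'->'M', 'u'->'U', 'x'->'X', 'b'->'B'
Result: CTHOMUXB


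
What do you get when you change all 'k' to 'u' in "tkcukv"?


Input string: 'tkcukv'
Operation: replace 'k' with 'u'
Positions of 'k': 1, 4
After replacement: tucuuv


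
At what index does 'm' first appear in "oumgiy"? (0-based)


Input string: 'oumgiy'
Target: 'm'
Scanning left to right: s[0]='o', s[1]='u', s[2]='m'
First match at index: 2


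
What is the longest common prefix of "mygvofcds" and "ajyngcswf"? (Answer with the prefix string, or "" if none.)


String 1: 'mygvofcds'
String 2: 'ajyngcswf'
Compare position by position:
pos 0: 'm' vs 'a' differ -> stop
Longest common prefix: "" (length 0)


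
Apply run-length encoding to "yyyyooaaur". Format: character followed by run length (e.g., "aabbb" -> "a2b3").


Input: 'yyyyooaaur'
Operation: identify consecutive runs
Runs: 'yyyy' -> y4, 'oo' -> o2, 'aa' -> a2, 'u' -> u1, 'r' -> r1
Encoded: y4o2a2u1r1


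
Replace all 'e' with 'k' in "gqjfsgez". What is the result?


Input string: 'gqjfsgez'
Operation: replace 'e' with 'k'
Positions of 'e': 6
After replacement: gqjfsgkz


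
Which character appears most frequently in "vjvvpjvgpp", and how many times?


Input: 'vjvvpjvgpp'
Operation: tally each character
Counts: 'g':1, 'j':2, 'p':3, 'v':4
Maximum: 'v' appears 4 times


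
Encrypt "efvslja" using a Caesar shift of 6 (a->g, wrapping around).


Input: 'efvslja', shift = 6
Operation: for each letter, (position + 6) mod 26
Mapping: 'e'(4+6=10)->'k', 'f'(5+6=11)->'l', 'v'(21+6=27, 27 mod 26=1)->'b', 's'(18+6=24)->'y', 'l'(11+6=17)->'r', 'j'(9+6=15)->'p', 'a'(0+6=6)->'g'
Result: klbyrpg


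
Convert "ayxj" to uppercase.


Input string: 'ayxj'
Operation: convert each letter to uppercase
Mapping: 'a'->'A', 'y'->'Y', 'x'->'X', 'j'->'J'
Result: AYXJ


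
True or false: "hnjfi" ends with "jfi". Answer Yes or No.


Input string: 'hnjfi'
Suffix to check: 'jfi'
Last 3 characters of input: 'jfi'
Match: True
Result: Yes


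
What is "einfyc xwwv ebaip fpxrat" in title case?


Input string: 'einfyc xwwv ebaip fpxrat'
Operation: capitalize first letter of each word
Word transformations: 'einfyc'->'Einfyc', 'xwwv'->'Xwwv', 'ebaip'->'Ebaip', 'fpxrat'->'Fpxrat'
Result: Einfyc Xwwv Ebaip Fpxrat


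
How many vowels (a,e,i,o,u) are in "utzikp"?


Input string: 'utzikp'
Operation: count vowels (a, e, i, o, u)
Scan: s[0]='u' (vowel), s[1]='t', s[2]='z', s[3]='i' (vowel), s[4]='k', s[5]='p'
Vowels found: 2
Result: 2


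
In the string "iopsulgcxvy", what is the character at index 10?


Input string: 'iopsulgcxvy'
Operation: get character at index 10
Index mapping: s[0]='i', s[1]='o', s[2]='p', s[3]='s', s[4]='u', s[5]='l', s[6]='g', s[7]='c', s[8]='x', s[9]='v', s[10]='y'
Result: 'y'


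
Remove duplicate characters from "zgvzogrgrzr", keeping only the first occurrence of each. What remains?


Input: 'zgvzogrgrzr'
Operation: keep first occurrence of each character
Scan: s[0]='z' new -> keep; s[1]='g' new -> keep; s[2]='v' new -> keep; s[3]='z' seen -> skip; s[4]='o' new -> keep; s[5]='g' seen -> skip; s[6]='r' new -> keep; s[7]='g' seen -> skip; s[8]='r' seen -> skip; s[9]='z' seen -> skip; s[10]='r' seen -> skip
Result: zgvor


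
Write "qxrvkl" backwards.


Input string: 'qxrvkl'
Operation: reverse character order
Original order: 'q' -> 'x' -> 'r' -> 'v' -> 'k' -> 'l'
Reversed order: 'l' -> 'k' -> 'v' -> 'r' -> 'x' -> 'q'
Result: lkvrxq


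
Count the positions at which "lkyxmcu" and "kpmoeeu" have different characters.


String 1: 'lkyxmcu'
String 2: 'kpmoeeu'
Compare each position: pos 0: 'l'!='k', pos 1: 'k'!='p', pos 2: 'y'!='m', pos 3: 'x'!='o', pos 4: 'm'!='e', pos 5: 'c'!='e', pos 6: 'u'=='u'
Differing positions: 6
Hamming distance: 6


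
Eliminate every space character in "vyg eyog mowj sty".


Input string: 'vyg eyog mowj sty'
Operation: remove all spaces
Words: 'vyg', 'eyog', 'mowj', 'sty'
Join without spaces: vygeyogmowjsty


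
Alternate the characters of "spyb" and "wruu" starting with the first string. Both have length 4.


String 1: 'spyb'
String 2: 'wruu'
Operation: alternate characters
Pairs: 's'+'w', 'p'+'r', 'y'+'u', 'b'+'u'
Result: swpryubu


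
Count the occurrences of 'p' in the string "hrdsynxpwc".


Input string: 'hrdsynxpwc'
Target character: 'p'
Scan each position: s[7]='p'
Matches found at indices: 7
Total: 1


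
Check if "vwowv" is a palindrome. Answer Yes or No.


Input string: 'vwowv'
Reversed: 'vwowv'
Compare pairs: s[0]='v' vs s[4]='v' (match), s[1]='w' vs s[3]='w' (match)
Palindrome: Yes


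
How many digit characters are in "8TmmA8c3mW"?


Input string: '8TmmA8c3mW'
Operation: count digit characters (0-9)
Scan: '8'(digit), 'T', 'm', 'm', 'A', '8'(digit), 'c', '3'(digit), 'm', 'W'
Digits found: 3
Result: 3


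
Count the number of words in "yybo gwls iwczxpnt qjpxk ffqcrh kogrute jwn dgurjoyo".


Input string: 'yybo gwls iwczxpnt qjpxk ffqcrh kogrute jwn dgurjoyo'
Operation: split by spaces
Words found: 'yybo', 'gwls', 'iwczxpnt', 'qjpxk', 'ffqcrh', 'kogrute', 'jwn', 'dgurjoyo'
Word count: 8


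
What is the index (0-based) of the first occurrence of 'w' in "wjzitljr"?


Input string: 'wjzitljr'
Target: 'w'
Scanning left to right: s[0]='w'
First match at index: 0


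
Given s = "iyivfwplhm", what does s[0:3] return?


Input string: 'iyivfwplhm'
Operation: slice [0:3]
Extract characters: s[0]='i', s[1]='y', s[2]='i'
Result: iyi


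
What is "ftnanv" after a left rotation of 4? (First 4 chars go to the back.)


Input: 'ftnanv', shift = 4
Operation: split at index 4 and swap parts
Front part s[0:4] = 'ftna'
Back part s[4:] = 'nv'
Rotated = back + front = 'nv' + 'ftna'
Result: nvftna


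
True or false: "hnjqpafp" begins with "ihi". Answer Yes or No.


Input string: 'hnjqpafp'
Prefix to check: 'ihi'
First 3 characters of input: 'hnj'
Match: False
Result: No


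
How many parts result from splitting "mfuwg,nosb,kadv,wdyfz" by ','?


Input string: 'mfuwg,nosb,kadv,wdyfz'
Delimiter: ','
Split result: 'mfuwg', 'nosb', 'kadv', 'wdyfz'
Number of parts: 4


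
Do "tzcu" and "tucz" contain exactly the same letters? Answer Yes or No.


String 1: 'tzcu' -> sorted: 'ctuz'
String 2: 'tucz' -> sorted: 'ctuz'
Compare sorted forms: 'ctuz' == 'ctuz'
Anagram: Yes


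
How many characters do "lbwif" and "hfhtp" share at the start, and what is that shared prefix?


String 1: 'lbwif'
String 2: 'hfhtp'
Compare position by position:
pos 0: 'l' vs 'h' differ -> stop
Longest common prefix: "" (length 0)


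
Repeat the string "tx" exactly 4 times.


Input string: 'tx'
Operation: repeat 4 times
Concatenation: 'tx' + 'tx' + 'tx' + 'tx'
Result: txtxtxtx


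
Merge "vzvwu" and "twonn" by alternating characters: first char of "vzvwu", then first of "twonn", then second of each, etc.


String 1: 'vzvwu'
String 2: 'twonn'
Operation: alternate characters
Pairs: 'v'+'t', 'z'+'w', 'v'+'o', 'w'+'n', 'u'+'n'
Result: vtzwvownun


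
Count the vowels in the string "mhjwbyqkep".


Input string: 'mhjwbyqkep'
Operation: count vowels (a, e, i, o, u)
Scan: s[0]='m', s[1]='h', s[2]='j', s[3]='w', s[4]='b', s[5]='y', s[6]='q', s[7]='k', s[8]='e' (vowel), s[9]='p'
Vowels found: 1
Result: 1


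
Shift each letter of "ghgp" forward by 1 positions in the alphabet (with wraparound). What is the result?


Input: 'ghgp', shift = 1
Operation: for each letter, (position + 1) mod 26
Mapping: 'g'(6+1=7)->'h', 'h'(7+1=8)->'i', 'g'(6+1=7)->'h', 'p'(15+1=16)->'q'
Result: hihq


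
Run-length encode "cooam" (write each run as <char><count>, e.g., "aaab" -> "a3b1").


Input: 'cooam'
Operation: identify consecutive runs
Runs: 'c' -> c1, 'oo' -> o2, 'a' -> a1, 'm' -> m1
Encoded: c1o2a1m1


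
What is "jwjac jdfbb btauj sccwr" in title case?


Input string: 'jwjac jdfbb btauj sccwr'
Operation: capitalize first letter of each word
Word transformations: 'jwjac'->'Jwjac', 'jdfbb'->'Jdfbb', 'btauj'->'Btauj', 'sccwr'->'Sccwr'
Result: Jwjac Jdfbb Btauj Sccwr


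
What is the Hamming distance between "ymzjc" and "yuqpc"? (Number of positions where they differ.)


String 1: 'ymzjc'
String 2: 'yuqpc'
Compare each position: pos 0: 'y'=='y', pos 1: 'm'!='u', pos 2: 'z'!='q', pos 3: 'j'!='p', pos 4: 'c'=='c'
Differing positions: 3
Hamming distance: 3


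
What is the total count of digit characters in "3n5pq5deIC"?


Input string: '3n5pq5deIC'
Operation: count digit characters (0-9)
Scan: '3'(digit), 'n', '5'(digit), 'p', 'q', '5'(digit), 'd', 'e', 'I', 'C'
Digits found: 3
Result: 3


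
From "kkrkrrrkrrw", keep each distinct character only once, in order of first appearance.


Input: 'kkrkrrrkrrw'
Operation: keep first occurrence of each character
Scan: s[0]='k' new -> keep; s[1]='k' seen -> skip; s[2]='r' new -> keep; s[3]='k' seen -> skip; s[4]='r' seen -> skip; s[5]='r' seen -> skip; s[6]='r' seen -> skip; s[7]='k' seen -> skip; s[8]='r' seen -> skip; s[9]='r' seen -> skip; s[10]='w' new -> keep
Result: krw


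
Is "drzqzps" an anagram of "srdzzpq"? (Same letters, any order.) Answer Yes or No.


String 1: 'srdzzpq' -> sorted: 'dpqrszz'
String 2: 'drzqzps' -> sorted: 'dpqrszz'
Compare sorted forms: 'dpqrszz' == 'dpqrszz'
Anagram: Yes


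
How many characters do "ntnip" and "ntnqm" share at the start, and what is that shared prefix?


String 1: 'ntnip'
String 2: 'ntnqm'
Compare position by position:
pos 0: 'n' vs 'n' match
pos 1: 't' vs 't' match
pos 2: 'n' vs 'n' match
pos 3: 'i' vs 'q' differ -> stop
Longest common prefix: "ntn" (length 3)


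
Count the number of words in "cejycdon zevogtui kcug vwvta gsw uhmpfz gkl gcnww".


Input string: 'cejycdon zevogtui kcug vwvta gsw uhmpfz gkl gcnww'
Operation: split by spaces
Words found: 'cejycdon', 'zevogtui', 'kcug', 'vwvta', 'gsw', 'uhmpfz', 'gkl', 'gcnww'
Word count: 8


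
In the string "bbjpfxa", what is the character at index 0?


Input string: 'bbjpfxa'
Operation: get character at index 0
Index mapping: s[0]='b'
Result: 'b'


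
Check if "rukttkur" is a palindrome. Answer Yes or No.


Input string: 'rukttkur'
Reversed: 'rukttkur'
Compare pairs: s[0]='r' vs s[7]='r' (match), s[1]='u' vs s[6]='u' (match), s[2]='k' vs s[5]='k' (match), s[3]='t' vs s[4]='t' (match)
Palindrome: Yes


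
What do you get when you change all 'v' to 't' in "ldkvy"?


Input string: 'ldkvy'
Operation: replace 'v' with 't'
Positions of 'v': 3
After replacement: ldkty


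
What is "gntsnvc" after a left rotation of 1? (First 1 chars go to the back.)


Input: 'gntsnvc', shift = 1
Operation: split at index 1 and swap parts
Front part s[0:1] = 'g'
Back part s[1:] = 'ntsnvc'
Rotated = back + front = 'ntsnvc' + 'g'
Result: ntsnvcg


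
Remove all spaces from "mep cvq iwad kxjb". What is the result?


Input string: 'mep cvq iwad kxjb'
Operation: remove all spaces
Words: 'mep', 'cvq', 'iwad', 'kxjb'
Join without spaces: mepcvqiwadkxjb


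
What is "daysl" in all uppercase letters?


Input string: 'daysl'
Operation: convert each letter to uppercase
Mapping: 'd'->'D', 'a'->'A', 'y'->'Y', 's'->'S', 'l'->'L'
Result: DAYSL


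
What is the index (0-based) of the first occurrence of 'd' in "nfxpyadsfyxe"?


Input string: 'nfxpyadsfyxe'
Target: 'd'
Scanning left to right: s[0]='n', s[1]='f', s[2]='x', s[3]='p', s[4]='y', s[5]='a', s[6]='d'
First match at index: 6


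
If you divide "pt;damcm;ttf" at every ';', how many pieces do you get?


Input string: 'pt;damcm;ttf'
Delimiter: ';'
Split result: 'pt', 'damcm', 'ttf'
Number of parts: 3


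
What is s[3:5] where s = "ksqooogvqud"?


Input string: 'ksqooogvqud'
Operation: slice [3:5]
Extract characters: s[3]='o', s[4]='o'
Result: oo


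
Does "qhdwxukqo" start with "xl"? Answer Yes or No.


Input string: 'qhdwxukqo'
Prefix to check: 'xl'
First 2 characters of input: 'qh'
Match: False
Result: No


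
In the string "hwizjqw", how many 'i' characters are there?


Input string: 'hwizjqw'
Target character: 'i'
Scan each position: s[2]='i'
Matches found at indices: 2
Total: 1


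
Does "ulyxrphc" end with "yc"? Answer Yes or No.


Input string: 'ulyxrphc'
Suffix to check: 'yc'
Last 2 characters of input: 'hc'
Match: False
Result: No


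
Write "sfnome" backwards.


Input string: 'sfnome'
Operation: reverse character order
Original order: 's' -> 'f' -> 'n' -> 'o' -> 'm' -> 'e'
Reversed order: 'e' -> 'm' -> 'o' -> 'n' -> 'f' -> 's'
Result: emonfs


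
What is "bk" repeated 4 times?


Input string: 'bk'
Operation: repeat 4 times
Concatenation: 'bk' + 'bk' + 'bk' + 'bk'
Result: bkbkbkbk


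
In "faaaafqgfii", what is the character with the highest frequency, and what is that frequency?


Input: 'faaaafqgfii'
Operation: tally each character
Counts: 'a':4, 'f':3, 'g':1, 'i':2, 'q':1
Maximum: 'a' appears 4 times


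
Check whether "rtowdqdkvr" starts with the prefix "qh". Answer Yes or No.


Input string: 'rtowdqdkvr'
Prefix to check: 'qh'
First 2 characters of input: 'rt'
Match: False
Result: No


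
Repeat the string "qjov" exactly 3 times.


Input string: 'qjov'
Operation: repeat 3 times
Concatenation: 'qjov' + 'qjov' + 'qjov'
Result: qjovqjovqjov


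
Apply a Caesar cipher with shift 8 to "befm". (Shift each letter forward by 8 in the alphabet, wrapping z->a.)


Input: 'befm', shift = 8
Operation: for each letter, (position + 8) mod 26
Mapping: 'b'(1+8=9)->'j', 'e'(4+8=12)->'m', 'f'(5+8=13)->'n', 'm'(12+8=20)->'u'
Result: jmnu


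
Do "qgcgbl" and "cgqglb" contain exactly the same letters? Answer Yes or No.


String 1: 'qgcgbl' -> sorted: 'bcgglq'
String 2: 'cgqglb' -> sorted: 'bcgglq'
Compare sorted forms: 'bcgglq' == 'bcgglq'
Anagram: Yes


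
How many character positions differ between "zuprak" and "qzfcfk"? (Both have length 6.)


String 1: 'zuprak'
String 2: 'qzfcfk'
Compare each position: pos 0: 'z'!='q', pos 1: 'u'!='z', pos 2: 'p'!='f', pos 3: 'r'!='c', pos 4: 'a'!='f', pos 5: 'k'=='k'
Differing positions: 5
Hamming distance: 5
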